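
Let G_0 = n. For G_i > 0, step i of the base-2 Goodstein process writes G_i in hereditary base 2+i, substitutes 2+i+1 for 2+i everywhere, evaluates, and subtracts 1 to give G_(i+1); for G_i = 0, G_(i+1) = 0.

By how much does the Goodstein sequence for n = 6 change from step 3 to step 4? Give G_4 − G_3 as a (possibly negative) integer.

43530

base 2: 6 = 2^2 + 2; at 3: 3^3 + 3 = 30; next = 29
base 3: 29 = 3^3 + 2; at 4: 4^4 + 2 = 258; next = 257
base 4: 257 = 4^4 + 1; at 5: 5^5 + 1 = 3126; next = 3125
base 5: 3125 = 5^5; at 6: 6^6 = 46656; next = 46655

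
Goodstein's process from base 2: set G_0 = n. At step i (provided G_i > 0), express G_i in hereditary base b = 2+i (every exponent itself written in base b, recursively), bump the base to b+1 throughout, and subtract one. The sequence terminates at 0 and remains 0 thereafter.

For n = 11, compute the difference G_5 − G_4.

step 0: 11 = 2^(2 + 1) + 2 + 1; sub 3 for 2: 3^(3 + 1) + 3 + 1; = 85; G_1 = 85−1 = 84
step 1: 84 = 3^(3 + 1) + 3; sub 4 for 3: 4^(4 + 1) + 4; = 1028; G_2 = 1028−1 = 1027
step 2: 1027 = 4^(4 + 1) + 3; sub 5 for 4: 5^(5 + 1) + 3; = 15628; G_3 = 15628−1 = 15627
step 3: 15627 = 5^(5 + 1) + 2; sub 6 for 5: 6^(6 + 1) + 2; = 279938; G_4 = 279938−1 = 279937
step 4: 279937 = 6^(6 + 1) + 1; sub 7 for 6: 7^(7 + 1) + 1; = 5764802; G_5 = 5764802−1 = 5764801

5484864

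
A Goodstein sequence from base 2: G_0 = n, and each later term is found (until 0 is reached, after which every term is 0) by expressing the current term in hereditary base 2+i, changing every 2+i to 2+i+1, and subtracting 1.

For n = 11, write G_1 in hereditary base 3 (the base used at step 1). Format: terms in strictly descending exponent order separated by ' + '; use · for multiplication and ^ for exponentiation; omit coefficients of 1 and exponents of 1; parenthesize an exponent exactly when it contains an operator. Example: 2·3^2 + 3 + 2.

3^(3 + 1) + 3

11 —HB2→ 2^(2 + 1) + 2 + 1 —bump→ 3^(3 + 1) + 3 + 1 = 85 —(−1)→ 84
84 —HB3→ 3^(3 + 1) + 3 —bump→ 4^(4 + 1) + 4 = 1028 —(−1)→ 1027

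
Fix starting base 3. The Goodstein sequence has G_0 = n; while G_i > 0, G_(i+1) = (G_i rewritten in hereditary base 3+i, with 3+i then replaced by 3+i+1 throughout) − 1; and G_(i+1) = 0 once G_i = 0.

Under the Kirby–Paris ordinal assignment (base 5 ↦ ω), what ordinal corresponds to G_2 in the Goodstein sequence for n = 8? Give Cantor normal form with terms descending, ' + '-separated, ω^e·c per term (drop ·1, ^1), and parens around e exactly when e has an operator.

ω·2

G_0=8  [base 3] 2·3 + 2  →[3↦4]→  2·4 + 2 = 10  −1 ⇒ G_1=9
G_1=9  [base 4] 2·4 + 1  →[4↦5]→  2·5 + 1 = 11  −1 ⇒ G_2=10
G_2=10  [base 5] 2·5  →[5↦6]→  2·6 = 12  −1 ⇒ G_3=11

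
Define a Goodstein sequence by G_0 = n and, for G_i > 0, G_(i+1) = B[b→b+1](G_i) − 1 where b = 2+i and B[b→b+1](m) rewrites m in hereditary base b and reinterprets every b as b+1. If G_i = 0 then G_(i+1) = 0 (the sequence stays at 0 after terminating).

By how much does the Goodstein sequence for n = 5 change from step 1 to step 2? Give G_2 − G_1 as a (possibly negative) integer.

228

step 0: 5 = 2^2 + 1; sub 3 for 2: 3^3 + 1; = 28; G_1 = 28−1 = 27
step 1: 27 = 3^3; sub 4 for 3: 4^4; = 256; G_2 = 256−1 = 255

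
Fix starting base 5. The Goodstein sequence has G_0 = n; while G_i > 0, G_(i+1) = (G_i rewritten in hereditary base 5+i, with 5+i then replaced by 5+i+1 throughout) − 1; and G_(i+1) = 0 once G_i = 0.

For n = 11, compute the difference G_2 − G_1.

1

G_0 = 11. HB_5(11) = 2·5 + 1. Bump = 13. G_1 = 12.
G_1 = 12. HB_6(12) = 2·6. Bump = 14. G_2 = 13.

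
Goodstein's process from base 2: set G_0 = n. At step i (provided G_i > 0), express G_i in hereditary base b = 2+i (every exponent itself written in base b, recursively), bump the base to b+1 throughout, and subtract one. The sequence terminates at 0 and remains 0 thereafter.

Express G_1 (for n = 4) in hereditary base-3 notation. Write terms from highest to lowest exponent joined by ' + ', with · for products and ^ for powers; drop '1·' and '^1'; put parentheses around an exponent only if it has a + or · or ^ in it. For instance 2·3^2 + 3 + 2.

G_0=4  [base 2] 2^2  →[2↦3]→  3^3 = 27  −1 ⇒ G_1=26
G_1=26  [base 3] 2·3^2 + 2·3 + 2  →[3↦4]→  2·4^2 + 2·4 + 2 = 42  −1 ⇒ G_2=41

2·3^2 + 2·3 + 2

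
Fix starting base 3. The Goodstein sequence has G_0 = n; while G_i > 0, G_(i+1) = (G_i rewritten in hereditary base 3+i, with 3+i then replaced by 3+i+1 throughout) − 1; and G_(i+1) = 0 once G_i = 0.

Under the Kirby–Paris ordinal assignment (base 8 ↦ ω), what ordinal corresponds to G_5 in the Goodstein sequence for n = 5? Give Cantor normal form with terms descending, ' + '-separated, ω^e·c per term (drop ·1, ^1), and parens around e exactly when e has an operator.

G_0 = 5. HB_3(5) = 3 + 2. Bump = 6. G_1 = 5.
G_1 = 5. HB_4(5) = 4 + 1. Bump = 6. G_2 = 5.
G_2 = 5. HB_5(5) = 5. Bump = 6. G_3 = 5.
G_3 = 5. HB_6(5) = 5. Bump = 5. G_4 = 4.
G_4 = 4. HB_7(4) = 4. Bump = 4. G_5 = 3.
G_5 = 3. HB_8(3) = 3. Bump = 3. G_6 = 2.

3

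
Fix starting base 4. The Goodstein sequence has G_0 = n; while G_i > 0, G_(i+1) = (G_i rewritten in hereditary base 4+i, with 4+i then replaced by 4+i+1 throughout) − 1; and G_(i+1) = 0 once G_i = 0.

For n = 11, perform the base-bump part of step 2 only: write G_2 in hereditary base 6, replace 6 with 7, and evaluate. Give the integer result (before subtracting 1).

[0] 11 ≡ 2·4 + 3 (base 4). Lift 5: 13. −1: 12.
[1] 12 ≡ 2·5 + 2 (base 5). Lift 6: 14. −1: 13.

15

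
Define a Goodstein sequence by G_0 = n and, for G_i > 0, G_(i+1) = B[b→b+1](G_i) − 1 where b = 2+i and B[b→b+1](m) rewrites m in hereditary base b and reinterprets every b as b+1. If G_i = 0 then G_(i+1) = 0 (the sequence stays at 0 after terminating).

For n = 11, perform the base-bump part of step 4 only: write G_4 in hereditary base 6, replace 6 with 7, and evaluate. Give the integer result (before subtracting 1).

[0] 11 ≡ 2^(2 + 1) + 2 + 1 (base 2). Lift 3: 85. −1: 84.
[1] 84 ≡ 3^(3 + 1) + 3 (base 3). Lift 4: 1028. −1: 1027.
[2] 1027 ≡ 4^(4 + 1) + 3 (base 4). Lift 5: 15628. −1: 15627.
[3] 15627 ≡ 5^(5 + 1) + 2 (base 5). Lift 6: 279938. −1: 279937.
[4] 279937 ≡ 6^(6 + 1) + 1 (base 6). Lift 7: 5764802. −1: 5764801.

5764802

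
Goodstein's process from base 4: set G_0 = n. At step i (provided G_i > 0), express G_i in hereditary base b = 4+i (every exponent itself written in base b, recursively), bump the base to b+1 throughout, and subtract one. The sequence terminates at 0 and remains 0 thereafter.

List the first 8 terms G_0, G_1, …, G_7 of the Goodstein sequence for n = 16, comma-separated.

base 4: 16 = 4^2; at 5: 5^2 = 25; next = 24
base 5: 24 = 4·5 + 4; at 6: 4·6 + 4 = 28; next = 27
base 6: 27 = 4·6 + 3; at 7: 4·7 + 3 = 31; next = 30
base 7: 30 = 4·7 + 2; at 8: 4·8 + 2 = 34; next = 33
base 8: 33 = 4·8 + 1; at 9: 4·9 + 1 = 37; next = 36
base 9: 36 = 4·9; at 10: 4·10 = 40; next = 39
base 10: 39 = 3·10 + 9; at 11: 3·11 + 9 = 42; next = 41

16, 24, 27, 30, 33, 36, 39, 41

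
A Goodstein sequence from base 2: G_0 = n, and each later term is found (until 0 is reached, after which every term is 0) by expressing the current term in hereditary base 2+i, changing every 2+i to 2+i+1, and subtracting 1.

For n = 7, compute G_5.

823543

i=0: 7 = 2^2 + 2 + 1 (b=2); 2→3: 3^3 + 3 + 1 = 31; 31−1 = 30
i=1: 30 = 3^3 + 3 (b=3); 3→4: 4^4 + 4 = 260; 260−1 = 259
i=2: 259 = 4^4 + 3 (b=4); 4→5: 5^5 + 3 = 3128; 3128−1 = 3127
i=3: 3127 = 5^5 + 2 (b=5); 5→6: 6^6 + 2 = 46658; 46658−1 = 46657
i=4: 46657 = 6^6 + 1 (b=6); 6→7: 7^7 + 1 = 823544; 823544−1 = 823543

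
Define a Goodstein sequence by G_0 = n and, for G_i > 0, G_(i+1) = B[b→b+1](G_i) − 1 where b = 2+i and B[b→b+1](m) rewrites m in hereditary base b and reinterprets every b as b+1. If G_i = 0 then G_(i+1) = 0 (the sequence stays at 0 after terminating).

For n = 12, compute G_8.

100000000211

(0) 12|_2 = 2^(2 + 1) + 2^2 ↦ 3^(3 + 1) + 3^3|_3 = 108 ⇒ 107
(1) 107|_3 = 3^(3 + 1) + 2·3^2 + 2·3 + 2 ↦ 4^(4 + 1) + 2·4^2 + 2·4 + 2|_4 = 1066 ⇒ 1065
(2) 1065|_4 = 4^(4 + 1) + 2·4^2 + 2·4 + 1 ↦ 5^(5 + 1) + 2·5^2 + 2·5 + 1|_5 = 15686 ⇒ 15685
(3) 15685|_5 = 5^(5 + 1) + 2·5^2 + 2·5 ↦ 6^(6 + 1) + 2·6^2 + 2·6|_6 = 280020 ⇒ 280019
(4) 280019|_6 = 6^(6 + 1) + 2·6^2 + 6 + 5 ↦ 7^(7 + 1) + 2·7^2 + 7 + 5|_7 = 5764911 ⇒ 5764910
(5) 5764910|_7 = 7^(7 + 1) + 2·7^2 + 7 + 4 ↦ 8^(8 + 1) + 2·8^2 + 8 + 4|_8 = 134217868 ⇒ 134217867
(6) 134217867|_8 = 8^(8 + 1) + 2·8^2 + 8 + 3 ↦ 9^(9 + 1) + 2·9^2 + 9 + 3|_9 = 3486784575 ⇒ 3486784574
(7) 3486784574|_9 = 9^(9 + 1) + 2·9^2 + 9 + 2 ↦ 10^(10 + 1) + 2·10^2 + 10 + 2|_10 = 100000000212 ⇒ 100000000211
(8) 100000000211|_10 = 10^(10 + 1) + 2·10^2 + 10 + 1 ↦ 11^(11 + 1) + 2·11^2 + 11 + 1|_11 = 3138428376975 ⇒ 3138428376974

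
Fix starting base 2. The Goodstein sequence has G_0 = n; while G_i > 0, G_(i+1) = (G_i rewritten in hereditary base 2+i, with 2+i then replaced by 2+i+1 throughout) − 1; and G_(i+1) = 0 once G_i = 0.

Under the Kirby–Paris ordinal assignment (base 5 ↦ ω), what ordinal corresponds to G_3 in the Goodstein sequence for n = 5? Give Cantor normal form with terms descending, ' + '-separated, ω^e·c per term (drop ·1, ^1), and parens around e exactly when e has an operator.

ω^3·3 + ω^2·3 + ω·3 + 2

step 0: 5 = 2^2 + 1; sub 3 for 2: 3^3 + 1; = 28; G_1 = 28−1 = 27
step 1: 27 = 3^3; sub 4 for 3: 4^4; = 256; G_2 = 256−1 = 255
step 2: 255 = 3·4^3 + 3·4^2 + 3·4 + 3; sub 5 for 4: 3·5^3 + 3·5^2 + 3·5 + 3; = 468; G_3 = 468−1 = 467
step 3: 467 = 3·5^3 + 3·5^2 + 3·5 + 2; sub 6 for 5: 3·6^3 + 3·6^2 + 3·6 + 2; = 776; G_4 = 776−1 = 775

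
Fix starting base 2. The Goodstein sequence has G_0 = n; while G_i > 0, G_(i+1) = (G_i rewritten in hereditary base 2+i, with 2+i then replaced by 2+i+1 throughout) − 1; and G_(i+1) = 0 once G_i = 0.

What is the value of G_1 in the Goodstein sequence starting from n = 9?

81

9 —HB2→ 2^(2 + 1) + 1 —bump→ 3^(3 + 1) + 1 = 82 —(−1)→ 81
81 —HB3→ 3^(3 + 1) —bump→ 4^(4 + 1) = 1024 —(−1)→ 1023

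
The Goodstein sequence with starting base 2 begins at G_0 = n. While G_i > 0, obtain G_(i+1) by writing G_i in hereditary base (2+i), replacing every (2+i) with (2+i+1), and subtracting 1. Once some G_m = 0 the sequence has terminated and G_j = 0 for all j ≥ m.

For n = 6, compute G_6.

187243

base 2: 6 = 2^2 + 2; at 3: 3^3 + 3 = 30; next = 29
base 3: 29 = 3^3 + 2; at 4: 4^4 + 2 = 258; next = 257
base 4: 257 = 4^4 + 1; at 5: 5^5 + 1 = 3126; next = 3125
base 5: 3125 = 5^5; at 6: 6^6 = 46656; next = 46655
base 6: 46655 = 5·6^5 + 5·6^4 + 5·6^3 + 5·6^2 + 5·6 + 5; at 7: 5·7^5 + 5·7^4 + 5·7^3 + 5·7^2 + 5·7 + 5 = 98040; next = 98039
base 7: 98039 = 5·7^5 + 5·7^4 + 5·7^3 + 5·7^2 + 5·7 + 4; at 8: 5·8^5 + 5·8^4 + 5·8^3 + 5·8^2 + 5·8 + 4 = 187244; next = 187243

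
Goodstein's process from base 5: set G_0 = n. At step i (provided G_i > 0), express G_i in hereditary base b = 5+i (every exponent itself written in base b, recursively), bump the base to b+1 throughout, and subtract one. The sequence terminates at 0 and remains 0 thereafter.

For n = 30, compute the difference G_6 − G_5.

[0] 30 ≡ 5^2 + 5 (base 5). Lift 6: 42. −1: 41.
[1] 41 ≡ 6^2 + 5 (base 6). Lift 7: 54. −1: 53.
[2] 53 ≡ 7^2 + 4 (base 7). Lift 8: 68. −1: 67.
[3] 67 ≡ 8^2 + 3 (base 8). Lift 9: 84. −1: 83.
[4] 83 ≡ 9^2 + 2 (base 9). Lift 10: 102. −1: 101.
[5] 101 ≡ 10^2 + 1 (base 10). Lift 11: 122. −1: 121.

20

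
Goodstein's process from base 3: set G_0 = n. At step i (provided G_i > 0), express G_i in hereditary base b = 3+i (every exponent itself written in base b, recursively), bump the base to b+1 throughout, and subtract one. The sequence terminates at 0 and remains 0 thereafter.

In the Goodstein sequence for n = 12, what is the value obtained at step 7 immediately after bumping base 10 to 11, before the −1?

base 3: 12 = 3^2 + 3; at 4: 4^2 + 4 = 20; next = 19
base 4: 19 = 4^2 + 3; at 5: 5^2 + 3 = 28; next = 27
base 5: 27 = 5^2 + 2; at 6: 6^2 + 2 = 38; next = 37
base 6: 37 = 6^2 + 1; at 7: 7^2 + 1 = 50; next = 49
base 7: 49 = 7^2; at 8: 8^2 = 64; next = 63
base 8: 63 = 7·8 + 7; at 9: 7·9 + 7 = 70; next = 69
base 9: 69 = 7·9 + 6; at 10: 7·10 + 6 = 76; next = 75
base 10: 75 = 7·10 + 5; at 11: 7·11 + 5 = 82; next = 81

82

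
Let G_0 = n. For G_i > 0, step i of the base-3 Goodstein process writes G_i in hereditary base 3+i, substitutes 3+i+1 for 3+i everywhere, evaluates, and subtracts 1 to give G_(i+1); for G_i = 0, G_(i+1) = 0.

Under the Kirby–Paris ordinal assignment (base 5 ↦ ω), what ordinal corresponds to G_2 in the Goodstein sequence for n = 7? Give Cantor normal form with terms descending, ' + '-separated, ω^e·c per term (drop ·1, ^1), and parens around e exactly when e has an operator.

ω + 4

G_0 = 7. HB_3(7) = 2·3 + 1. Bump = 9. G_1 = 8.
G_1 = 8. HB_4(8) = 2·4. Bump = 10. G_2 = 9.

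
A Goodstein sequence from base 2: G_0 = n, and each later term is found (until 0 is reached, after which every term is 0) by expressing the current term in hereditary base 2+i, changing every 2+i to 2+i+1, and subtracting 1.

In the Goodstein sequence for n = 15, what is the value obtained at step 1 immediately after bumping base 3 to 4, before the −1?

i=0: 15 = 2^(2 + 1) + 2^2 + 2 + 1 (b=2); 2→3: 3^(3 + 1) + 3^3 + 3 + 1 = 112; 112−1 = 111
i=1: 111 = 3^(3 + 1) + 3^3 + 3 (b=3); 3→4: 4^(4 + 1) + 4^4 + 4 = 1284; 1284−1 = 1283

1284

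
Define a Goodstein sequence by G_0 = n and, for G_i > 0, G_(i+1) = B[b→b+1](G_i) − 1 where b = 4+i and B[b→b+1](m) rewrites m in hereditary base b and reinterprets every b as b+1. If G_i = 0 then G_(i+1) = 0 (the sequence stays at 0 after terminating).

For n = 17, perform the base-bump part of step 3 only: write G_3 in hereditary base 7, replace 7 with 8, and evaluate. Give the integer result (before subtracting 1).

G_0=17  [base 4] 4^2 + 1  →[4↦5]→  5^2 + 1 = 26  −1 ⇒ G_1=25
G_1=25  [base 5] 5^2  →[5↦6]→  6^2 = 36  −1 ⇒ G_2=35
G_2=35  [base 6] 5·6 + 5  →[6↦7]→  5·7 + 5 = 40  −1 ⇒ G_3=39

44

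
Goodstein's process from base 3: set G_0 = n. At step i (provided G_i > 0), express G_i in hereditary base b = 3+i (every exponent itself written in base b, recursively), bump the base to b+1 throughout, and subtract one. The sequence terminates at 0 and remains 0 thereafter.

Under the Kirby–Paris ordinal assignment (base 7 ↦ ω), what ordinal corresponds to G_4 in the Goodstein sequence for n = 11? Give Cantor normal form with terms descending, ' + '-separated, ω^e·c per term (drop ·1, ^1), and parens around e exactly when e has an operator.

(0) 11|_3 = 3^2 + 2 ↦ 4^2 + 2|_4 = 18 ⇒ 17
(1) 17|_4 = 4^2 + 1 ↦ 5^2 + 1|_5 = 26 ⇒ 25
(2) 25|_5 = 5^2 ↦ 6^2|_6 = 36 ⇒ 35
(3) 35|_6 = 5·6 + 5 ↦ 5·7 + 5|_7 = 40 ⇒ 39

ω·5 + 4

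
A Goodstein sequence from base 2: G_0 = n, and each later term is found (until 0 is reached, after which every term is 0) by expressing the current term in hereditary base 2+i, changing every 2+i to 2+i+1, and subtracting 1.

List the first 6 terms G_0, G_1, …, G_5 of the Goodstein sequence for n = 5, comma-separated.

[0] 5 ≡ 2^2 + 1 (base 2). Lift 3: 28. −1: 27.
[1] 27 ≡ 3^3 (base 3). Lift 4: 256. −1: 255.
[2] 255 ≡ 3·4^3 + 3·4^2 + 3·4 + 3 (base 4). Lift 5: 468. −1: 467.
[3] 467 ≡ 3·5^3 + 3·5^2 + 3·5 + 2 (base 5). Lift 6: 776. −1: 775.
[4] 775 ≡ 3·6^3 + 3·6^2 + 3·6 + 1 (base 6). Lift 7: 1198. −1: 1197.

5, 27, 255, 467, 775, 1197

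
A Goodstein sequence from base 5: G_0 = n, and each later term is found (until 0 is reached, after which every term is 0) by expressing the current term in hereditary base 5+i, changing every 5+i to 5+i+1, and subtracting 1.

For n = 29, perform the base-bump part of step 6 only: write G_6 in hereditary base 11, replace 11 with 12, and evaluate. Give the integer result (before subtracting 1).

116

G_0=29  [base 5] 5^2 + 4  →[5↦6]→  6^2 + 4 = 40  −1 ⇒ G_1=39
G_1=39  [base 6] 6^2 + 3  →[6↦7]→  7^2 + 3 = 52  −1 ⇒ G_2=51
G_2=51  [base 7] 7^2 + 2  →[7↦8]→  8^2 + 2 = 66  −1 ⇒ G_3=65
G_3=65  [base 8] 8^2 + 1  →[8↦9]→  9^2 + 1 = 82  −1 ⇒ G_4=81
G_4=81  [base 9] 9^2  →[9↦10]→  10^2 = 100  −1 ⇒ G_5=99
G_5=99  [base 10] 9·10 + 9  →[10↦11]→  9·11 + 9 = 108  −1 ⇒ G_6=107
G_6=107  [base 11] 9·11 + 8  →[11↦12]→  9·12 + 8 = 116  −1 ⇒ G_7=115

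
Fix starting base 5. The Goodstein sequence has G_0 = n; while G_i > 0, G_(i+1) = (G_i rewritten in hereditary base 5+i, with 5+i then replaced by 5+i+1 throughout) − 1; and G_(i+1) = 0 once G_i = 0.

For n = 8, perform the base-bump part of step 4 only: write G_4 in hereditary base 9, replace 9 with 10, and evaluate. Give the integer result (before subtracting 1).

G_0=8  [base 5] 5 + 3  →[5↦6]→  6 + 3 = 9  −1 ⇒ G_1=8
G_1=8  [base 6] 6 + 2  →[6↦7]→  7 + 2 = 9  −1 ⇒ G_2=8
G_2=8  [base 7] 7 + 1  →[7↦8]→  8 + 1 = 9  −1 ⇒ G_3=8
G_3=8  [base 8] 8  →[8↦9]→  9 = 9  −1 ⇒ G_4=8
G_4=8  [base 9] 8  →[9↦10]→  8 = 8  −1 ⇒ G_5=7

8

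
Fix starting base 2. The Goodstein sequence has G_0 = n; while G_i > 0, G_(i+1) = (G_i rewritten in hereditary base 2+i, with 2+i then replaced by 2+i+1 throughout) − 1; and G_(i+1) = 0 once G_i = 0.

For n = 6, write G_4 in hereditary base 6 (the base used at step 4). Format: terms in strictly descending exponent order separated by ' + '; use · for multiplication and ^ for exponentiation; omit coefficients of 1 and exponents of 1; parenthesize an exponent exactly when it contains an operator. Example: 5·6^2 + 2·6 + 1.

base 2: 6 = 2^2 + 2; at 3: 3^3 + 3 = 30; next = 29
base 3: 29 = 3^3 + 2; at 4: 4^4 + 2 = 258; next = 257
base 4: 257 = 4^4 + 1; at 5: 5^5 + 1 = 3126; next = 3125
base 5: 3125 = 5^5; at 6: 6^6 = 46656; next = 46655
base 6: 46655 = 5·6^5 + 5·6^4 + 5·6^3 + 5·6^2 + 5·6 + 5; at 7: 5·7^5 + 5·7^4 + 5·7^3 + 5·7^2 + 5·7 + 5 = 98040; next = 98039

5·6^5 + 5·6^4 + 5·6^3 + 5·6^2 + 5·6 + 5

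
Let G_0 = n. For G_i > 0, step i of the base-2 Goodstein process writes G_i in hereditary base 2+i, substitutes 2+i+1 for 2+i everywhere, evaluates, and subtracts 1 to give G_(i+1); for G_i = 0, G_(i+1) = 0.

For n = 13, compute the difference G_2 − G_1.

13 —HB2→ 2^(2 + 1) + 2^2 + 1 —bump→ 3^(3 + 1) + 3^3 + 1 = 109 —(−1)→ 108
108 —HB3→ 3^(3 + 1) + 3^3 —bump→ 4^(4 + 1) + 4^4 = 1280 —(−1)→ 1279

1171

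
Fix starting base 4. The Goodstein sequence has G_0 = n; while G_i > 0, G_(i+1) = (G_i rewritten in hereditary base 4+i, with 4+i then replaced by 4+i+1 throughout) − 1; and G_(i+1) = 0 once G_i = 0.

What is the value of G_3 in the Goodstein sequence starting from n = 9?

G_0=9  [base 4] 2·4 + 1  →[4↦5]→  2·5 + 1 = 11  −1 ⇒ G_1=10
G_1=10  [base 5] 2·5  →[5↦6]→  2·6 = 12  −1 ⇒ G_2=11
G_2=11  [base 6] 6 + 5  →[6↦7]→  7 + 5 = 12  −1 ⇒ G_3=11
G_3=11  [base 7] 7 + 4  →[7↦8]→  8 + 4 = 12  −1 ⇒ G_4=11

11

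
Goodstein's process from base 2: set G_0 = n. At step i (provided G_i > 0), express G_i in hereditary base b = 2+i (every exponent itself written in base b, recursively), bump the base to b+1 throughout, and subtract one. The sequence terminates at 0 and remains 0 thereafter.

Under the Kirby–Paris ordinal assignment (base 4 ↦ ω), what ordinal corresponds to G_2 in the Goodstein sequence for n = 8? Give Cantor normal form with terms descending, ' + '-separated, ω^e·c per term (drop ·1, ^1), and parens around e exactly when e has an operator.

step 0: 8 = 2^(2 + 1); sub 3 for 2: 3^(3 + 1); = 81; G_1 = 81−1 = 80
step 1: 80 = 2·3^3 + 2·3^2 + 2·3 + 2; sub 4 for 3: 2·4^4 + 2·4^2 + 2·4 + 2; = 554; G_2 = 554−1 = 553
step 2: 553 = 2·4^4 + 2·4^2 + 2·4 + 1; sub 5 for 4: 2·5^5 + 2·5^2 + 2·5 + 1; = 6311; G_3 = 6311−1 = 6310

ω^ω·2 + ω^2·2 + ω·2 + 1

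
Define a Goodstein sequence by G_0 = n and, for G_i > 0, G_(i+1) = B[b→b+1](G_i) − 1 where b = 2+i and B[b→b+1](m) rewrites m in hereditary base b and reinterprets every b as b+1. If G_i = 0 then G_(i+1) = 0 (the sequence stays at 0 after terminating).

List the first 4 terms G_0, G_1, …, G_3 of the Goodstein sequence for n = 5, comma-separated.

[0] 5 ≡ 2^2 + 1 (base 2). Lift 3: 28. −1: 27.
[1] 27 ≡ 3^3 (base 3). Lift 4: 256. −1: 255.
[2] 255 ≡ 3·4^3 + 3·4^2 + 3·4 + 3 (base 4). Lift 5: 468. −1: 467.

5, 27, 255, 467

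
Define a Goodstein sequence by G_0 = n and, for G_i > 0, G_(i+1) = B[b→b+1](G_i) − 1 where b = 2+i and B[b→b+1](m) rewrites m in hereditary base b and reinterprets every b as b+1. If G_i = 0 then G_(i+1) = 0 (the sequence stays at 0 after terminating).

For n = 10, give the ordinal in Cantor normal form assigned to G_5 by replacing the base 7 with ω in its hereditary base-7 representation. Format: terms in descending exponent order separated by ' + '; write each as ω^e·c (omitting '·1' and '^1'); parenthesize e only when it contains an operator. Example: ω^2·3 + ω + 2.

ω^ω·5 + ω^5·5 + ω^4·5 + ω^3·5 + ω^2·5 + ω·5 + 4

10 —HB2→ 2^(2 + 1) + 2 —bump→ 3^(3 + 1) + 3 = 84 —(−1)→ 83
83 —HB3→ 3^(3 + 1) + 2 —bump→ 4^(4 + 1) + 2 = 1026 —(−1)→ 1025
1025 —HB4→ 4^(4 + 1) + 1 —bump→ 5^(5 + 1) + 1 = 15626 —(−1)→ 15625
15625 —HB5→ 5^(5 + 1) —bump→ 6^(6 + 1) = 279936 —(−1)→ 279935
279935 —HB6→ 5·6^6 + 5·6^5 + 5·6^4 + 5·6^3 + 5·6^2 + 5·6 + 5 —bump→ 5·7^7 + 5·7^5 + 5·7^4 + 5·7^3 + 5·7^2 + 5·7 + 5 = 4215755 —(−1)→ 4215754
4215754 —HB7→ 5·7^7 + 5·7^5 + 5·7^4 + 5·7^3 + 5·7^2 + 5·7 + 4 —bump→ 5·8^8 + 5·8^5 + 5·8^4 + 5·8^3 + 5·8^2 + 5·8 + 4 = 84073324 —(−1)→ 84073323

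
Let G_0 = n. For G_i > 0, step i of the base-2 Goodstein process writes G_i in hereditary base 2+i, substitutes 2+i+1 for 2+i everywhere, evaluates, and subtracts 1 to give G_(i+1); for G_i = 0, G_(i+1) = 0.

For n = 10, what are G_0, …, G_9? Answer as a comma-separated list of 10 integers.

i=0: 10 = 2^(2 + 1) + 2 (b=2); 2→3: 3^(3 + 1) + 3 = 84; 84−1 = 83
i=1: 83 = 3^(3 + 1) + 2 (b=3); 3→4: 4^(4 + 1) + 2 = 1026; 1026−1 = 1025
i=2: 1025 = 4^(4 + 1) + 1 (b=4); 4→5: 5^(5 + 1) + 1 = 15626; 15626−1 = 15625
i=3: 15625 = 5^(5 + 1) (b=5); 5→6: 6^(6 + 1) = 279936; 279936−1 = 279935
i=4: 279935 = 5·6^6 + 5·6^5 + 5·6^4 + 5·6^3 + 5·6^2 + 5·6 + 5 (b=6); 6→7: 5·7^7 + 5·7^5 + 5·7^4 + 5·7^3 + 5·7^2 + 5·7 + 5 = 4215755; 4215755−1 = 4215754
i=5: 4215754 = 5·7^7 + 5·7^5 + 5·7^4 + 5·7^3 + 5·7^2 + 5·7 + 4 (b=7); 7→8: 5·8^8 + 5·8^5 + 5·8^4 + 5·8^3 + 5·8^2 + 5·8 + 4 = 84073324; 84073324−1 = 84073323
i=6: 84073323 = 5·8^8 + 5·8^5 + 5·8^4 + 5·8^3 + 5·8^2 + 5·8 + 3 (b=8); 8→9: 5·9^9 + 5·9^5 + 5·9^4 + 5·9^3 + 5·9^2 + 5·9 + 3 = 1937434593; 1937434593−1 = 1937434592
i=7: 1937434592 = 5·9^9 + 5·9^5 + 5·9^4 + 5·9^3 + 5·9^2 + 5·9 + 2 (b=9); 9→10: 5·10^10 + 5·10^5 + 5·10^4 + 5·10^3 + 5·10^2 + 5·10 + 2 = 50000555552; 50000555552−1 = 50000555551
i=8: 50000555551 = 5·10^10 + 5·10^5 + 5·10^4 + 5·10^3 + 5·10^2 + 5·10 + 1 (b=10); 10→11: 5·11^11 + 5·11^5 + 5·11^4 + 5·11^3 + 5·11^2 + 5·11 + 1 = 1426559238831; 1426559238831−1 = 1426559238830

10, 83, 1025, 15625, 279935, 4215754, 84073323, 1937434592, 50000555551, 1426559238830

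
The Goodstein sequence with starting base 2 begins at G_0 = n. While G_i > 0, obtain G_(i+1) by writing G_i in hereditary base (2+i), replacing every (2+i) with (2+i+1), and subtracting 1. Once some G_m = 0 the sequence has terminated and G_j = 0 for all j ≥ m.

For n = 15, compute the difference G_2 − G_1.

15 —HB2→ 2^(2 + 1) + 2^2 + 2 + 1 —bump→ 3^(3 + 1) + 3^3 + 3 + 1 = 112 —(−1)→ 111
111 —HB3→ 3^(3 + 1) + 3^3 + 3 —bump→ 4^(4 + 1) + 4^4 + 4 = 1284 —(−1)→ 1283

1172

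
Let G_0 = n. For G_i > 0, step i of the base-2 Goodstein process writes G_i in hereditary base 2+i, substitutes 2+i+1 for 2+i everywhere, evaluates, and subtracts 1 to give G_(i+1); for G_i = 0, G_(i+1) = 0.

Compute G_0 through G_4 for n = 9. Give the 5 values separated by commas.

i=0: 9 = 2^(2 + 1) + 1 (b=2); 2→3: 3^(3 + 1) + 1 = 82; 82−1 = 81
i=1: 81 = 3^(3 + 1) (b=3); 3→4: 4^(4 + 1) = 1024; 1024−1 = 1023
i=2: 1023 = 3·4^4 + 3·4^3 + 3·4^2 + 3·4 + 3 (b=4); 4→5: 3·5^5 + 3·5^3 + 3·5^2 + 3·5 + 3 = 9843; 9843−1 = 9842
i=3: 9842 = 3·5^5 + 3·5^3 + 3·5^2 + 3·5 + 2 (b=5); 5→6: 3·6^6 + 3·6^3 + 3·6^2 + 3·6 + 2 = 140744; 140744−1 = 140743

9, 81, 1023, 9842, 140743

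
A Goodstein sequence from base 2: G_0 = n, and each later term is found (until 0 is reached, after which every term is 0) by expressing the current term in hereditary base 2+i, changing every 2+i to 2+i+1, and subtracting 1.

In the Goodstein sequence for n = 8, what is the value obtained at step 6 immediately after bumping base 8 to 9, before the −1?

774841152

step 0: 8 = 2^(2 + 1); sub 3 for 2: 3^(3 + 1); = 81; G_1 = 81−1 = 80
step 1: 80 = 2·3^3 + 2·3^2 + 2·3 + 2; sub 4 for 3: 2·4^4 + 2·4^2 + 2·4 + 2; = 554; G_2 = 554−1 = 553
step 2: 553 = 2·4^4 + 2·4^2 + 2·4 + 1; sub 5 for 4: 2·5^5 + 2·5^2 + 2·5 + 1; = 6311; G_3 = 6311−1 = 6310
step 3: 6310 = 2·5^5 + 2·5^2 + 2·5; sub 6 for 5: 2·6^6 + 2·6^2 + 2·6; = 93396; G_4 = 93396−1 = 93395
step 4: 93395 = 2·6^6 + 2·6^2 + 6 + 5; sub 7 for 6: 2·7^7 + 2·7^2 + 7 + 5; = 1647196; G_5 = 1647196−1 = 1647195
step 5: 1647195 = 2·7^7 + 2·7^2 + 7 + 4; sub 8 for 7: 2·8^8 + 2·8^2 + 8 + 4; = 33554572; G_6 = 33554572−1 = 33554571
step 6: 33554571 = 2·8^8 + 2·8^2 + 8 + 3; sub 9 for 8: 2·9^9 + 2·9^2 + 9 + 3; = 774841152; G_7 = 774841152−1 = 774841151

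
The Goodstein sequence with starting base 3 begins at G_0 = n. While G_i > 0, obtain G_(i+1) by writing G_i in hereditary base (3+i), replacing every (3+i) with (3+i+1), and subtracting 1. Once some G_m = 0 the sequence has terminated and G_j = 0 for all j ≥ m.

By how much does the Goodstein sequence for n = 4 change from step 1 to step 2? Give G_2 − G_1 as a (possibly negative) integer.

[0] 4 ≡ 3 + 1 (base 3). Lift 4: 5. −1: 4.
[1] 4 ≡ 4 (base 4). Lift 5: 5. −1: 4.

0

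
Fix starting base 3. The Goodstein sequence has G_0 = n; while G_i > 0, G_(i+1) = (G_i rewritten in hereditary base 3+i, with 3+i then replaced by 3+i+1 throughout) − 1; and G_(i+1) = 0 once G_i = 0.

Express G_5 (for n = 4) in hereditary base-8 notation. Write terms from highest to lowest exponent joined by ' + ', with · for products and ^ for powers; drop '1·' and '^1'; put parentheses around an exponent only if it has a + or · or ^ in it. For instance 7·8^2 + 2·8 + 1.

1

[0] 4 ≡ 3 + 1 (base 3). Lift 4: 5. −1: 4.
[1] 4 ≡ 4 (base 4). Lift 5: 5. −1: 4.
[2] 4 ≡ 4 (base 5). Lift 6: 4. −1: 3.
[3] 3 ≡ 3 (base 6). Lift 7: 3. −1: 2.
[4] 2 ≡ 2 (base 7). Lift 8: 2. −1: 1.
[5] 1 ≡ 1 (base 8). Lift 9: 1. −1: 0.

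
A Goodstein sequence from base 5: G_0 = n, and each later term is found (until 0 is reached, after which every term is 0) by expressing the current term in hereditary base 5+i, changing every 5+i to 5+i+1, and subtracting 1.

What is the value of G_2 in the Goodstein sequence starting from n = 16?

(0) 16|_5 = 3·5 + 1 ↦ 3·6 + 1|_6 = 19 ⇒ 18
(1) 18|_6 = 3·6 ↦ 3·7|_7 = 21 ⇒ 20
(2) 20|_7 = 2·7 + 6 ↦ 2·8 + 6|_8 = 22 ⇒ 21

20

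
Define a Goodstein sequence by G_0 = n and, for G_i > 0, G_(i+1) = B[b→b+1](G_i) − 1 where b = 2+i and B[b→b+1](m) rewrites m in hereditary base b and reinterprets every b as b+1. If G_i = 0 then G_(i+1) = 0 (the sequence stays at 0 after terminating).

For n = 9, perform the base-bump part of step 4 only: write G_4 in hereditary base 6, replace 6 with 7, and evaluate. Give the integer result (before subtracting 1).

2471827

G_0=9  [base 2] 2^(2 + 1) + 1  →[2↦3]→  3^(3 + 1) + 1 = 82  −1 ⇒ G_1=81
G_1=81  [base 3] 3^(3 + 1)  →[3↦4]→  4^(4 + 1) = 1024  −1 ⇒ G_2=1023
G_2=1023  [base 4] 3·4^4 + 3·4^3 + 3·4^2 + 3·4 + 3  →[4↦5]→  3·5^5 + 3·5^3 + 3·5^2 + 3·5 + 3 = 9843  −1 ⇒ G_3=9842
G_3=9842  [base 5] 3·5^5 + 3·5^3 + 3·5^2 + 3·5 + 2  →[5↦6]→  3·6^6 + 3·6^3 + 3·6^2 + 3·6 + 2 = 140744  −1 ⇒ G_4=140743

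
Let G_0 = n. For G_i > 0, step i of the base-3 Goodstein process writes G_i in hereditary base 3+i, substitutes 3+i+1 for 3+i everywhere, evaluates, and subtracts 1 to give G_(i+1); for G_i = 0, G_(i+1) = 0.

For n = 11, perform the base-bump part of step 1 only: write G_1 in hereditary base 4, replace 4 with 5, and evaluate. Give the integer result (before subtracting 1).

26

i=0: 11 = 3^2 + 2 (b=3); 3→4: 4^2 + 2 = 18; 18−1 = 17
i=1: 17 = 4^2 + 1 (b=4); 4→5: 5^2 + 1 = 26; 26−1 = 25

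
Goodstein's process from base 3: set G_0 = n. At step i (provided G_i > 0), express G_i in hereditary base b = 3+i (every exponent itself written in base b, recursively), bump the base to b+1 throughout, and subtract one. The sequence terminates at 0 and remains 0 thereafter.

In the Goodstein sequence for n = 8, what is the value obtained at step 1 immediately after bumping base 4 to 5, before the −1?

11

base 3: 8 = 2·3 + 2; at 4: 2·4 + 2 = 10; next = 9
base 4: 9 = 2·4 + 1; at 5: 2·5 + 1 = 11; next = 10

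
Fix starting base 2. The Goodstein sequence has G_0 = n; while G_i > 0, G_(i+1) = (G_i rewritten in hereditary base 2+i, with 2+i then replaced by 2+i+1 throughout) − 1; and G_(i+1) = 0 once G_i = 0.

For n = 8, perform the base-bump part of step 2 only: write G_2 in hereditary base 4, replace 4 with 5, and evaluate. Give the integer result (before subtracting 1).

6311

G_0 = 8. HB_2(8) = 2^(2 + 1). Bump = 81. G_1 = 80.
G_1 = 80. HB_3(80) = 2·3^3 + 2·3^2 + 2·3 + 2. Bump = 554. G_2 = 553.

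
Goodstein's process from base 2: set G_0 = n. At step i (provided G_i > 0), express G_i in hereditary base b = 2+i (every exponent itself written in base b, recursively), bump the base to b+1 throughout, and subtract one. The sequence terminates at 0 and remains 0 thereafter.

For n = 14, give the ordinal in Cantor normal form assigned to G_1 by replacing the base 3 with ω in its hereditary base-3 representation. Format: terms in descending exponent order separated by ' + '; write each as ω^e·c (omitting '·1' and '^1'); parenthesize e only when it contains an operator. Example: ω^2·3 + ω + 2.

G_0=14  [base 2] 2^(2 + 1) + 2^2 + 2  →[2↦3]→  3^(3 + 1) + 3^3 + 3 = 111  −1 ⇒ G_1=110
G_1=110  [base 3] 3^(3 + 1) + 3^3 + 2  →[3↦4]→  4^(4 + 1) + 4^4 + 2 = 1282  −1 ⇒ G_2=1281

ω^(ω + 1) + ω^ω + 2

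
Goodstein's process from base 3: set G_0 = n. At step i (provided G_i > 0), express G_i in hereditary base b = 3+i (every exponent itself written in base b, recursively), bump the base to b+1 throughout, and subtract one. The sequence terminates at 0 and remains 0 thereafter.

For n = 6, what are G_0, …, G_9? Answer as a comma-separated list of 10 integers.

G_0=6  [base 3] 2·3  →[3↦4]→  2·4 = 8  −1 ⇒ G_1=7
G_1=7  [base 4] 4 + 3  →[4↦5]→  5 + 3 = 8  −1 ⇒ G_2=7
G_2=7  [base 5] 5 + 2  →[5↦6]→  6 + 2 = 8  −1 ⇒ G_3=7
G_3=7  [base 6] 6 + 1  →[6↦7]→  7 + 1 = 8  −1 ⇒ G_4=7
G_4=7  [base 7] 7  →[7↦8]→  8 = 8  −1 ⇒ G_5=7
G_5=7  [base 8] 7  →[8↦9]→  7 = 7  −1 ⇒ G_6=6
G_6=6  [base 9] 6  →[9↦10]→  6 = 6  −1 ⇒ G_7=5
G_7=5  [base 10] 5  →[10↦11]→  5 = 5  −1 ⇒ G_8=4
G_8=4  [base 11] 4  →[11↦12]→  4 = 4  −1 ⇒ G_9=3

6, 7, 7, 7, 7, 7, 6, 5, 4, 3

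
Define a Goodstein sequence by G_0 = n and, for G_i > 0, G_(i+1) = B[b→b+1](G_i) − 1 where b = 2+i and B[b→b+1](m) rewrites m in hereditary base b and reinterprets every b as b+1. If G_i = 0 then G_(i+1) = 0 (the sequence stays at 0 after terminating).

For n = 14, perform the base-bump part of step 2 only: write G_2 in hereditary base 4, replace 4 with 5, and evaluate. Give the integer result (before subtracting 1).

18751

i=0: 14 = 2^(2 + 1) + 2^2 + 2 (b=2); 2→3: 3^(3 + 1) + 3^3 + 3 = 111; 111−1 = 110
i=1: 110 = 3^(3 + 1) + 3^3 + 2 (b=3); 3→4: 4^(4 + 1) + 4^4 + 2 = 1282; 1282−1 = 1281
i=2: 1281 = 4^(4 + 1) + 4^4 + 1 (b=4); 4→5: 5^(5 + 1) + 5^5 + 1 = 18751; 18751−1 = 18750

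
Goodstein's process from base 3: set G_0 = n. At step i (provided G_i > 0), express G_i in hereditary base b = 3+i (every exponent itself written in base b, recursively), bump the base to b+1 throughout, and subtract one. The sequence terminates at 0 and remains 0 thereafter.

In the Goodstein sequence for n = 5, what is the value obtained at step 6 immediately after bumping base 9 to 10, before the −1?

G_0 = 5. HB_3(5) = 3 + 2. Bump = 6. G_1 = 5.
G_1 = 5. HB_4(5) = 4 + 1. Bump = 6. G_2 = 5.
G_2 = 5. HB_5(5) = 5. Bump = 6. G_3 = 5.
G_3 = 5. HB_6(5) = 5. Bump = 5. G_4 = 4.
G_4 = 4. HB_7(4) = 4. Bump = 4. G_5 = 3.
G_5 = 3. HB_8(3) = 3. Bump = 3. G_6 = 2.
G_6 = 2. HB_9(2) = 2. Bump = 2. G_7 = 1.

2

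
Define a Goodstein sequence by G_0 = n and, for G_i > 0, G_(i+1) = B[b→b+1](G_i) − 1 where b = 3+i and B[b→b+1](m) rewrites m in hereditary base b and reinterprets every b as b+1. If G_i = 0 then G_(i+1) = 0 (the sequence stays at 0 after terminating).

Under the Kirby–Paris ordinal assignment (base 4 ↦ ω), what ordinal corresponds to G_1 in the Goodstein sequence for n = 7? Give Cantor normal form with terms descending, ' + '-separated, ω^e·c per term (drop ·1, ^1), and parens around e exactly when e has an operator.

[0] 7 ≡ 2·3 + 1 (base 3). Lift 4: 9. −1: 8.
[1] 8 ≡ 2·4 (base 4). Lift 5: 10. −1: 9.

ω·2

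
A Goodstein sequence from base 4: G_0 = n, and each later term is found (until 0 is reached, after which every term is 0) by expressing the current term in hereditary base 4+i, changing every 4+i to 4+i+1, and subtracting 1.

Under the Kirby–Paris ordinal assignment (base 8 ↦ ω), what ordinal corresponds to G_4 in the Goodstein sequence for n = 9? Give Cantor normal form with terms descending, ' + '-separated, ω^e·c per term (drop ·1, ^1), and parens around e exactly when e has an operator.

ω + 3

G_0=9  [base 4] 2·4 + 1  →[4↦5]→  2·5 + 1 = 11  −1 ⇒ G_1=10
G_1=10  [base 5] 2·5  →[5↦6]→  2·6 = 12  −1 ⇒ G_2=11
G_2=11  [base 6] 6 + 5  →[6↦7]→  7 + 5 = 12  −1 ⇒ G_3=11
G_3=11  [base 7] 7 + 4  →[7↦8]→  8 + 4 = 12  −1 ⇒ G_4=11
G_4=11  [base 8] 8 + 3  →[8↦9]→  9 + 3 = 12  −1 ⇒ G_5=11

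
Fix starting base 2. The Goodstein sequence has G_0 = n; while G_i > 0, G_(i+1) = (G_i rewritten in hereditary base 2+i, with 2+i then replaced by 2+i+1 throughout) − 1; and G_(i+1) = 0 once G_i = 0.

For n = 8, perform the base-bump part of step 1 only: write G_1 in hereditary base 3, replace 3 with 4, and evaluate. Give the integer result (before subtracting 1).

G_0=8  [base 2] 2^(2 + 1)  →[2↦3]→  3^(3 + 1) = 81  −1 ⇒ G_1=80
G_1=80  [base 3] 2·3^3 + 2·3^2 + 2·3 + 2  →[3↦4]→  2·4^4 + 2·4^2 + 2·4 + 2 = 554  −1 ⇒ G_2=553

554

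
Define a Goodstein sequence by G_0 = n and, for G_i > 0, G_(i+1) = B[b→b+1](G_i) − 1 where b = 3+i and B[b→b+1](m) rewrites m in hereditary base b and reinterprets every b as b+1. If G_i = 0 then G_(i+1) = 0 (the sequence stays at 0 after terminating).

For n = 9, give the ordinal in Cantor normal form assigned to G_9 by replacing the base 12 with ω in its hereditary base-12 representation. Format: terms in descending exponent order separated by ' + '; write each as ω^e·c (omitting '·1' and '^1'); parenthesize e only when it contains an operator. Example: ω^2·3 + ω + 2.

ω·2 + 3

(0) 9|_3 = 3^2 ↦ 4^2|_4 = 16 ⇒ 15
(1) 15|_4 = 3·4 + 3 ↦ 3·5 + 3|_5 = 18 ⇒ 17
(2) 17|_5 = 3·5 + 2 ↦ 3·6 + 2|_6 = 20 ⇒ 19
(3) 19|_6 = 3·6 + 1 ↦ 3·7 + 1|_7 = 22 ⇒ 21
(4) 21|_7 = 3·7 ↦ 3·8|_8 = 24 ⇒ 23
(5) 23|_8 = 2·8 + 7 ↦ 2·9 + 7|_9 = 25 ⇒ 24
(6) 24|_9 = 2·9 + 6 ↦ 2·10 + 6|_10 = 26 ⇒ 25
(7) 25|_10 = 2·10 + 5 ↦ 2·11 + 5|_11 = 27 ⇒ 26
(8) 26|_11 = 2·11 + 4 ↦ 2·12 + 4|_12 = 28 ⇒ 27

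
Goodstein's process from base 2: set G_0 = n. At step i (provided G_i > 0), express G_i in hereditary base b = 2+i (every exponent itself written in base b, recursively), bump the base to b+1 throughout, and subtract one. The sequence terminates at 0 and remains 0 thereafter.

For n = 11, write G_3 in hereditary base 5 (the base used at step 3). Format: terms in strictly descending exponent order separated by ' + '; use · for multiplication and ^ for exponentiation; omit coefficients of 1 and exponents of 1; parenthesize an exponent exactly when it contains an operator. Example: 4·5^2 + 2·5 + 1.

[0] 11 ≡ 2^(2 + 1) + 2 + 1 (base 2). Lift 3: 85. −1: 84.
[1] 84 ≡ 3^(3 + 1) + 3 (base 3). Lift 4: 1028. −1: 1027.
[2] 1027 ≡ 4^(4 + 1) + 3 (base 4). Lift 5: 15628. −1: 15627.
[3] 15627 ≡ 5^(5 + 1) + 2 (base 5). Lift 6: 279938. −1: 279937.

5^(5 + 1) + 2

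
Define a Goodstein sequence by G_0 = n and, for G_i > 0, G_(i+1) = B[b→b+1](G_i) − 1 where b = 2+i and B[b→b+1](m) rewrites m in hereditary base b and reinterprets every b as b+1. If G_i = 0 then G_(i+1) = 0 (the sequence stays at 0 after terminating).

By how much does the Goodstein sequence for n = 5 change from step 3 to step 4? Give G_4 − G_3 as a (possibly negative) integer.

step 0: 5 = 2^2 + 1; sub 3 for 2: 3^3 + 1; = 28; G_1 = 28−1 = 27
step 1: 27 = 3^3; sub 4 for 3: 4^4; = 256; G_2 = 256−1 = 255
step 2: 255 = 3·4^3 + 3·4^2 + 3·4 + 3; sub 5 for 4: 3·5^3 + 3·5^2 + 3·5 + 3; = 468; G_3 = 468−1 = 467
step 3: 467 = 3·5^3 + 3·5^2 + 3·5 + 2; sub 6 for 5: 3·6^3 + 3·6^2 + 3·6 + 2; = 776; G_4 = 776−1 = 775

308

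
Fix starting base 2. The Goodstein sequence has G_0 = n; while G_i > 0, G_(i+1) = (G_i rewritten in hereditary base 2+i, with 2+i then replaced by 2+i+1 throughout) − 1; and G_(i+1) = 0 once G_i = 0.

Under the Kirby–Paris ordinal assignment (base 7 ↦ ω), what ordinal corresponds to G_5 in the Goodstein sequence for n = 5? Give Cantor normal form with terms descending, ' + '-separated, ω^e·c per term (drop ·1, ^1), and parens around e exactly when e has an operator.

5 —HB2→ 2^2 + 1 —bump→ 3^3 + 1 = 28 —(−1)→ 27
27 —HB3→ 3^3 —bump→ 4^4 = 256 —(−1)→ 255
255 —HB4→ 3·4^3 + 3·4^2 + 3·4 + 3 —bump→ 3·5^3 + 3·5^2 + 3·5 + 3 = 468 —(−1)→ 467
467 —HB5→ 3·5^3 + 3·5^2 + 3·5 + 2 —bump→ 3·6^3 + 3·6^2 + 3·6 + 2 = 776 —(−1)→ 775
775 —HB6→ 3·6^3 + 3·6^2 + 3·6 + 1 —bump→ 3·7^3 + 3·7^2 + 3·7 + 1 = 1198 —(−1)→ 1197
1197 —HB7→ 3·7^3 + 3·7^2 + 3·7 —bump→ 3·8^3 + 3·8^2 + 3·8 = 1752 —(−1)→ 1751

ω^3·3 + ω^2·3 + ω·3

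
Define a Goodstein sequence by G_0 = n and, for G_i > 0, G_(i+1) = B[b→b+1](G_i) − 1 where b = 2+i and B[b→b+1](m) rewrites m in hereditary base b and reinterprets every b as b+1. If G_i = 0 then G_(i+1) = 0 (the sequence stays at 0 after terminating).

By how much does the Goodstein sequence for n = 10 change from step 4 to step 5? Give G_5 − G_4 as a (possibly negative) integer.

(0) 10|_2 = 2^(2 + 1) + 2 ↦ 3^(3 + 1) + 3|_3 = 84 ⇒ 83
(1) 83|_3 = 3^(3 + 1) + 2 ↦ 4^(4 + 1) + 2|_4 = 1026 ⇒ 1025
(2) 1025|_4 = 4^(4 + 1) + 1 ↦ 5^(5 + 1) + 1|_5 = 15626 ⇒ 15625
(3) 15625|_5 = 5^(5 + 1) ↦ 6^(6 + 1)|_6 = 279936 ⇒ 279935
(4) 279935|_6 = 5·6^6 + 5·6^5 + 5·6^4 + 5·6^3 + 5·6^2 + 5·6 + 5 ↦ 5·7^7 + 5·7^5 + 5·7^4 + 5·7^3 + 5·7^2 + 5·7 + 5|_7 = 4215755 ⇒ 4215754

3935819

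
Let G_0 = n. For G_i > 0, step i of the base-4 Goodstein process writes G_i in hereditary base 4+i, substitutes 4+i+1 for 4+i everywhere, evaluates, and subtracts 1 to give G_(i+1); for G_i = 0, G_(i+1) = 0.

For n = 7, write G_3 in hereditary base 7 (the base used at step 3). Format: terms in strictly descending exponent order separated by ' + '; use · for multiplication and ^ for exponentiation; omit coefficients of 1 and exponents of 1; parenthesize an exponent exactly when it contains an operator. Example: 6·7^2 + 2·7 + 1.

base 4: 7 = 4 + 3; at 5: 5 + 3 = 8; next = 7
base 5: 7 = 5 + 2; at 6: 6 + 2 = 8; next = 7
base 6: 7 = 6 + 1; at 7: 7 + 1 = 8; next = 7
base 7: 7 = 7; at 8: 8 = 8; next = 7

7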